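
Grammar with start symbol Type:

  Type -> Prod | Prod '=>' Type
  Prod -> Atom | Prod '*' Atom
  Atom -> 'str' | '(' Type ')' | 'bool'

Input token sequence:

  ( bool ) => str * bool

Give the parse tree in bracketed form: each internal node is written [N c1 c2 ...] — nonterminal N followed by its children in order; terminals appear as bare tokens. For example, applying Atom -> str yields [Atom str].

Type
Prod => Type
Atom => Type
( Type ) => Type
( Prod ) => Type
( Atom ) => Type
( bool ) => Type
( bool ) => Prod
( bool ) => Prod * Atom
( bool ) => Atom * Atom
( bool ) => str * Atom
( bool ) => str * bool

[Type [Prod [Atom ( [Type [Prod [Atom bool]]] )]] => [Type [Prod [Prod [Atom str]] * [Atom bool]]]]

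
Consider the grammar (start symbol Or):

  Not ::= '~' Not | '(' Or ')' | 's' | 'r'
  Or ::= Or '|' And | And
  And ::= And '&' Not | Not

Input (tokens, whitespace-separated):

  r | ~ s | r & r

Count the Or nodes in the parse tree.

[Or [Or [Or [And [Not r]]] | [And [Not ~ [Not s]]]] | [And [And [Not r]] & [Not r]]]

3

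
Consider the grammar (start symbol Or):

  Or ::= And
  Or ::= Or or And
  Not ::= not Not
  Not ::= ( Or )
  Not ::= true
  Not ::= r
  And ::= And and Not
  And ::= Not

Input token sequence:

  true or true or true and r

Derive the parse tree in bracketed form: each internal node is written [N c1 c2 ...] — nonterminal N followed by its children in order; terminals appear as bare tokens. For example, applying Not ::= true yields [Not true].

Or
Or or And
Or or And or And
And or And or And
Not or And or And
true or And or And
true or Not or And
true or true or And
true or true or And and Not
true or true or Not and Not
true or true or true and Not
true or true or true and r

[Or [Or [Or [And [Not true]]] or [And [Not true]]] or [And [And [Not true]] and [Not r]]]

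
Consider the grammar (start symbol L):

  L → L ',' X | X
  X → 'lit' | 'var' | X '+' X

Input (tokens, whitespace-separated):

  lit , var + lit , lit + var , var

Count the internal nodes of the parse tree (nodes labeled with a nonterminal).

12

[L [L [L [L [X lit]] , [X [X var] + [X lit]]] , [X [X lit] + [X var]]] , [X var]]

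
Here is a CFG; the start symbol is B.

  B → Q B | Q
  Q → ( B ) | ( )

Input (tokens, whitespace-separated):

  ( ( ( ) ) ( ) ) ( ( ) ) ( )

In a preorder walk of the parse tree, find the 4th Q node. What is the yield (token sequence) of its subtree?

( )

[B [Q ( [B [Q ( [B [Q ( )]] )] [B [Q ( )]]] )] [B [Q ( [B [Q ( )]] )] [B [Q ( )]]]]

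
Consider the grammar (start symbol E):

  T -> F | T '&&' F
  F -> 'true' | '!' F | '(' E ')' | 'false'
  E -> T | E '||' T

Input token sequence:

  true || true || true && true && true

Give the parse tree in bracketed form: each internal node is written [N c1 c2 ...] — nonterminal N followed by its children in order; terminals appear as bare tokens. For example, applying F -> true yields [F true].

E
E || T
E || T || T
T || T || T
F || T || T
true || T || T
true || F || T
true || true || T
true || true || T && F
true || true || T && F && F
true || true || F && F && F
true || true || true && F && F
true || true || true && true && F
true || true || true && true && true

[E [E [E [T [F true]]] || [T [F true]]] || [T [T [T [F true]] && [F true]] && [F true]]]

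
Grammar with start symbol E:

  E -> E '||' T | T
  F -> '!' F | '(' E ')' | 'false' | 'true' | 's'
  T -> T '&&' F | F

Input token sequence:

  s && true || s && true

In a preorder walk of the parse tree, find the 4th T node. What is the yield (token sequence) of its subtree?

[E [E [T [T [F s]] && [F true]]] || [T [T [F s]] && [F true]]]

s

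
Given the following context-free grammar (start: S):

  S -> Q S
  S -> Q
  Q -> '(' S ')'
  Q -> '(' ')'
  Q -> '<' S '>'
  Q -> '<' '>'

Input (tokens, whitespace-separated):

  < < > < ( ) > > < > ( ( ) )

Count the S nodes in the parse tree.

7

[S [Q < [S [Q < >] [S [Q < [S [Q ( )]] >]]] >] [S [Q < >] [S [Q ( [S [Q ( )]] )]]]]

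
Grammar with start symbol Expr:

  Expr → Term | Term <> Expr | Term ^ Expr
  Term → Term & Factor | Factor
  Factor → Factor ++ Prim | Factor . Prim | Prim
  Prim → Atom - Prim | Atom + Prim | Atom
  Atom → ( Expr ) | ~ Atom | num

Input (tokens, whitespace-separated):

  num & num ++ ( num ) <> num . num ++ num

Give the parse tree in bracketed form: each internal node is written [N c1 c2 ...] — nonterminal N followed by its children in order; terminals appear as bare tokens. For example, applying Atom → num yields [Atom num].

[Expr [Term [Term [Factor [Prim [Atom num]]]] & [Factor [Factor [Prim [Atom num]]] ++ [Prim [Atom ( [Expr [Term [Factor [Prim [Atom num]]]]] )]]]] <> [Expr [Term [Factor [Factor [Factor [Prim [Atom num]]] . [Prim [Atom num]]] ++ [Prim [Atom num]]]]]]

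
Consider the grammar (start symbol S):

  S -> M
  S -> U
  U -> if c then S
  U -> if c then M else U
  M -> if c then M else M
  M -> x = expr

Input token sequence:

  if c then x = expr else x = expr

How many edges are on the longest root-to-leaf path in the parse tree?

3

[S [M if c then [M x = expr] else [M x = expr]]]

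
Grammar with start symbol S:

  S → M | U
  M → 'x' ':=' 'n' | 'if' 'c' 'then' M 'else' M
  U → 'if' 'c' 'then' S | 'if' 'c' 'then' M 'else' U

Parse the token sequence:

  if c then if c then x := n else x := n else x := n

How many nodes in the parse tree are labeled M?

[S [M if c then [M if c then [M x := n] else [M x := n]] else [M x := n]]]

5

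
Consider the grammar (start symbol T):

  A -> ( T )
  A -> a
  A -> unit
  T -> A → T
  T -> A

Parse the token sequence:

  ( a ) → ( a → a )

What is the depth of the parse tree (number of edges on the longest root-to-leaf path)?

[T [A ( [T [A a]] )] → [T [A ( [T [A a] → [T [A a]]] )]]]

6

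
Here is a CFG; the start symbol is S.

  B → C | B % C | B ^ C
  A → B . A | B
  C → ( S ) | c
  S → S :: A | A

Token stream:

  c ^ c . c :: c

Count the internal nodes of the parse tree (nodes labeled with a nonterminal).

[S [S [A [B [B [C c]] ^ [C c]] . [A [B [C c]]]]] :: [A [B [C c]]]]

13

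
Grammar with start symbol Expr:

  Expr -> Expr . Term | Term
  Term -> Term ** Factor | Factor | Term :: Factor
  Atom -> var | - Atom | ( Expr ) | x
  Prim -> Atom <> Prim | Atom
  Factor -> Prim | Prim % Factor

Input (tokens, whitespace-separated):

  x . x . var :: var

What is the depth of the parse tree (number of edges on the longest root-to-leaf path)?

7

[Expr [Expr [Expr [Term [Factor [Prim [Atom x]]]]] . [Term [Factor [Prim [Atom x]]]]] . [Term [Term [Factor [Prim [Atom var]]]] :: [Factor [Prim [Atom var]]]]]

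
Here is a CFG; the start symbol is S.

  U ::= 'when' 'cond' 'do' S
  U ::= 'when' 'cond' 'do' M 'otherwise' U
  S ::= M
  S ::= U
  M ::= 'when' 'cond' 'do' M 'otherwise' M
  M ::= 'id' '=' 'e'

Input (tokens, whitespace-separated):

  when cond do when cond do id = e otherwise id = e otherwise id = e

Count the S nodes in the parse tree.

[S [M when cond do [M when cond do [M id = e] otherwise [M id = e]] otherwise [M id = e]]]

1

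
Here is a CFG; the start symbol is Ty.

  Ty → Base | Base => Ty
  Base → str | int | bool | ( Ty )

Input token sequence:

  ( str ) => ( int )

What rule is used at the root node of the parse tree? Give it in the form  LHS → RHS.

[Ty [Base ( [Ty [Base str]] )] => [Ty [Base ( [Ty [Base int]] )]]]

Ty → Base => Ty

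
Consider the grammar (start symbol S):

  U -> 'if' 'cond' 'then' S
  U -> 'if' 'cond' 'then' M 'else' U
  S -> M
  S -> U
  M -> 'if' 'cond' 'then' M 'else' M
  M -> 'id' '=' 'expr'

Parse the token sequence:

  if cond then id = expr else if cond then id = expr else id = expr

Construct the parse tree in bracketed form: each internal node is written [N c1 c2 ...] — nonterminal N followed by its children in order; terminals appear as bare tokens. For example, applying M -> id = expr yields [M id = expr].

[S [M if cond then [M id = expr] else [M if cond then [M id = expr] else [M id = expr]]]]

S
M
if cond then M else M
if cond then id = expr else M
if cond then id = expr else if cond then M else M
if cond then id = expr else if cond then id = expr else M
if cond then id = expr else if cond then id = expr else id = expr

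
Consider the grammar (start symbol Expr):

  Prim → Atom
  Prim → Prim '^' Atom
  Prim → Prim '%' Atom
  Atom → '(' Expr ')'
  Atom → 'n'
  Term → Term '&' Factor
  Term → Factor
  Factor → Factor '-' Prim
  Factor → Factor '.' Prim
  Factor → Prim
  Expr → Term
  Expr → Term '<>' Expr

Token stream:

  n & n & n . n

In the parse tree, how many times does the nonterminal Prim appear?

[Expr [Term [Term [Term [Factor [Prim [Atom n]]]] & [Factor [Prim [Atom n]]]] & [Factor [Factor [Prim [Atom n]]] . [Prim [Atom n]]]]]

4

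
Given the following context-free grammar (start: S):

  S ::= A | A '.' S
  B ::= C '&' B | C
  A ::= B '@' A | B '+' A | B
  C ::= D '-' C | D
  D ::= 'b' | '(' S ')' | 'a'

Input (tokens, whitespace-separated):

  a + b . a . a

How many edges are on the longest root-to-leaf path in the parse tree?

7

[S [A [B [C [D a]]] + [A [B [C [D b]]]]] . [S [A [B [C [D a]]]] . [S [A [B [C [D a]]]]]]]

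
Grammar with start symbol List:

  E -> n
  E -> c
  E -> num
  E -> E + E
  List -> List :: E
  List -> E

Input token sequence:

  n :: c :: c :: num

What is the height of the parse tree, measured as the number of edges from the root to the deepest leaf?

[List [List [List [List [E n]] :: [E c]] :: [E c]] :: [E num]]

5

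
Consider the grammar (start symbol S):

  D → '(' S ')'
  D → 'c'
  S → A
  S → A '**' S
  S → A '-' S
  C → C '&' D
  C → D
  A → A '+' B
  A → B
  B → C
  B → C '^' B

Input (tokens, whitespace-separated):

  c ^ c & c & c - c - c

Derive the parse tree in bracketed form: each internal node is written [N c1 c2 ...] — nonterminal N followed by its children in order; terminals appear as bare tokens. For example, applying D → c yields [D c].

S
A - S
B - S
C ^ B - S
D ^ B - S
c ^ B - S
c ^ C - S
c ^ C & D - S
c ^ C & D & D - S
c ^ D & D & D - S
c ^ c & D & D - S
c ^ c & c & D - S
c ^ c & c & c - S
c ^ c & c & c - A - S
c ^ c & c & c - B - S
c ^ c & c & c - C - S
c ^ c & c & c - D - S
c ^ c & c & c - c - S
c ^ c & c & c - c - A
c ^ c & c & c - c - B
c ^ c & c & c - c - C
c ^ c & c & c - c - D
c ^ c & c & c - c - c

[S [A [B [C [D c]] ^ [B [C [C [C [D c]] & [D c]] & [D c]]]]] - [S [A [B [C [D c]]]] - [S [A [B [C [D c]]]]]]]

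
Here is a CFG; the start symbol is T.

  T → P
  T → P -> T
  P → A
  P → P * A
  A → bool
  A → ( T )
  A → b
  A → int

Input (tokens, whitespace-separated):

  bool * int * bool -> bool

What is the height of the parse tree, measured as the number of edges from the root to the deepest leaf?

[T [P [P [P [A bool]] * [A int]] * [A bool]] -> [T [P [A bool]]]]

5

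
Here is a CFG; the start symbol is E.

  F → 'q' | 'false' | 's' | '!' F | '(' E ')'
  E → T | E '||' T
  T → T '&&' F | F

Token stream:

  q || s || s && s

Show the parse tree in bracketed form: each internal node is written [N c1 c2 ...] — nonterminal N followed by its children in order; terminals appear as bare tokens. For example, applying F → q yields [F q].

[E [E [E [T [F q]]] || [T [F s]]] || [T [T [F s]] && [F s]]]

E
E || T
E || T || T
T || T || T
F || T || T
q || T || T
q || F || T
q || s || T
q || s || T && F
q || s || F && F
q || s || s && F
q || s || s && s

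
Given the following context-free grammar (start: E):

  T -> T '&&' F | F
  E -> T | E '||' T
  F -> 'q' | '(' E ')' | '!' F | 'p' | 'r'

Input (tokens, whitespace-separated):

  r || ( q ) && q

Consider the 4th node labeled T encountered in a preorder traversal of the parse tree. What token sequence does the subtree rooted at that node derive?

q

[E [E [T [F r]]] || [T [T [F ( [E [T [F q]]] )]] && [F q]]]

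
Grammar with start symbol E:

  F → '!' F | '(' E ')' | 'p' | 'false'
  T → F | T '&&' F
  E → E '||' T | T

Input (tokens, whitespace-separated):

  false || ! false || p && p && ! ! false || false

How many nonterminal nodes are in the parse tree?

19

[E [E [E [E [T [F false]]] || [T [F ! [F false]]]] || [T [T [T [F p]] && [F p]] && [F ! [F ! [F false]]]]] || [T [F false]]]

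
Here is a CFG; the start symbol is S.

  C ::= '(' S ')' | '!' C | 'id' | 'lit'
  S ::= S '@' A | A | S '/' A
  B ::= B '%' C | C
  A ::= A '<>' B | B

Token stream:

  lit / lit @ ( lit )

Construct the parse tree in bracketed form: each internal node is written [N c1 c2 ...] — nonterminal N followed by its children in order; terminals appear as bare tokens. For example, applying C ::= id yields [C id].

S
S @ A
S / A @ A
A / A @ A
B / A @ A
C / A @ A
lit / A @ A
lit / B @ A
lit / C @ A
lit / lit @ A
lit / lit @ B
lit / lit @ C
lit / lit @ ( S )
lit / lit @ ( A )
lit / lit @ ( B )
lit / lit @ ( C )
lit / lit @ ( lit )

[S [S [S [A [B [C lit]]]] / [A [B [C lit]]]] @ [A [B [C ( [S [A [B [C lit]]]] )]]]]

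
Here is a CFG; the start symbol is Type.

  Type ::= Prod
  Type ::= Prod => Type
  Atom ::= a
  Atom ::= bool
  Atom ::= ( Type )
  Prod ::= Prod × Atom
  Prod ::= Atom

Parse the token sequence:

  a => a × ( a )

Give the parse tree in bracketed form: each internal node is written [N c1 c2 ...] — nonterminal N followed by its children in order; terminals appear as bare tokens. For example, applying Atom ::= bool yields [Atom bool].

Type
Prod => Type
Atom => Type
a => Type
a => Prod
a => Prod × Atom
a => Atom × Atom
a => a × Atom
a => a × ( Type )
a => a × ( Prod )
a => a × ( Atom )
a => a × ( a )

[Type [Prod [Atom a]] => [Type [Prod [Prod [Atom a]] × [Atom ( [Type [Prod [Atom a]]] )]]]]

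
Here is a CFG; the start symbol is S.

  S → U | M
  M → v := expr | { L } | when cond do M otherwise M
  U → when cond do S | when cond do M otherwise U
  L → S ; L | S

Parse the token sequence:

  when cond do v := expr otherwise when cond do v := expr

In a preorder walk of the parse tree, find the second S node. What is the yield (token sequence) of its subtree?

[S [U when cond do [M v := expr] otherwise [U when cond do [S [M v := expr]]]]]

v := expr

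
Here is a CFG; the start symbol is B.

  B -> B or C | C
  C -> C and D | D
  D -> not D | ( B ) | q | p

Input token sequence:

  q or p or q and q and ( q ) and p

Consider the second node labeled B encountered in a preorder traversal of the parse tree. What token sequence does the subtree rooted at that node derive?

[B [B [B [C [D q]]] or [C [D p]]] or [C [C [C [C [D q]] and [D q]] and [D ( [B [C [D q]]] )]] and [D p]]]

q or p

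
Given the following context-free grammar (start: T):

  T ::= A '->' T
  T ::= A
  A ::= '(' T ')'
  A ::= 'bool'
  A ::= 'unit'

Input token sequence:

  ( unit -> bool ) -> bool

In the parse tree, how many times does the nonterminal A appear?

4

[T [A ( [T [A unit] -> [T [A bool]]] )] -> [T [A bool]]]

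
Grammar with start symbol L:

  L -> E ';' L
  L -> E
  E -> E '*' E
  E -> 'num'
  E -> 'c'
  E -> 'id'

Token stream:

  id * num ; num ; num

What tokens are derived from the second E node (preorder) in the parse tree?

id

[L [E [E id] * [E num]] ; [L [E num] ; [L [E num]]]]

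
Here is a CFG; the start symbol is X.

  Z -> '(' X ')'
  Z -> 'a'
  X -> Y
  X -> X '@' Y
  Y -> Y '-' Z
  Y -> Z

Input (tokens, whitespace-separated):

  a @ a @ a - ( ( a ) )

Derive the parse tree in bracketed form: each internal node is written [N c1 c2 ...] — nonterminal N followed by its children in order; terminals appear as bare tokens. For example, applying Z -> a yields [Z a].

[X [X [X [Y [Z a]]] @ [Y [Z a]]] @ [Y [Y [Z a]] - [Z ( [X [Y [Z ( [X [Y [Z a]]] )]]] )]]]

X
X @ Y
X @ Y @ Y
Y @ Y @ Y
Z @ Y @ Y
a @ Y @ Y
a @ Z @ Y
a @ a @ Y
a @ a @ Y - Z
a @ a @ Z - Z
a @ a @ a - Z
a @ a @ a - ( X )
a @ a @ a - ( Y )
a @ a @ a - ( Z )
a @ a @ a - ( ( X ) )
a @ a @ a - ( ( Y ) )
a @ a @ a - ( ( Z ) )
a @ a @ a - ( ( a ) )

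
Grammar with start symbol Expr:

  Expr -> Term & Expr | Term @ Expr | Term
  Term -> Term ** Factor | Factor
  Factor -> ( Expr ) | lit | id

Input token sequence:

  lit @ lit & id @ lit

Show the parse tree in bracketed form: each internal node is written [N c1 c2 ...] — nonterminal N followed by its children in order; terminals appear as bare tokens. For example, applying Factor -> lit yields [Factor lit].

Expr
Term @ Expr
Factor @ Expr
lit @ Expr
lit @ Term & Expr
lit @ Factor & Expr
lit @ lit & Expr
lit @ lit & Term @ Expr
lit @ lit & Factor @ Expr
lit @ lit & id @ Expr
lit @ lit & id @ Term
lit @ lit & id @ Factor
lit @ lit & id @ lit

[Expr [Term [Factor lit]] @ [Expr [Term [Factor lit]] & [Expr [Term [Factor id]] @ [Expr [Term [Factor lit]]]]]]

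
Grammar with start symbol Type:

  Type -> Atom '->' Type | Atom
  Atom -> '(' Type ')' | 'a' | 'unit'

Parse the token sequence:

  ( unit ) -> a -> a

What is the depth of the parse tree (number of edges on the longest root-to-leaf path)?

4

[Type [Atom ( [Type [Atom unit]] )] -> [Type [Atom a] -> [Type [Atom a]]]]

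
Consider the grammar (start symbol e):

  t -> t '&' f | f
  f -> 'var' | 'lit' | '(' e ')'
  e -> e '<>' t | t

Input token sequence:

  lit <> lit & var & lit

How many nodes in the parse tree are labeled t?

4

[e [e [t [f lit]]] <> [t [t [t [f lit]] & [f var]] & [f lit]]]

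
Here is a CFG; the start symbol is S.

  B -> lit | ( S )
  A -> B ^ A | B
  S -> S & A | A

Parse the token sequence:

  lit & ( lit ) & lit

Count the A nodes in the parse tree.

4

[S [S [S [A [B lit]]] & [A [B ( [S [A [B lit]]] )]]] & [A [B lit]]]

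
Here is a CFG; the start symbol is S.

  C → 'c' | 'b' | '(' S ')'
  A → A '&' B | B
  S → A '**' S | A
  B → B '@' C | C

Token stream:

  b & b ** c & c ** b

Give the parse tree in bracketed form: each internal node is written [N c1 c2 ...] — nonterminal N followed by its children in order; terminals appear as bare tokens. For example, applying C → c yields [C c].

[S [A [A [B [C b]]] & [B [C b]]] ** [S [A [A [B [C c]]] & [B [C c]]] ** [S [A [B [C b]]]]]]

S
A ** S
A & B ** S
B & B ** S
C & B ** S
b & B ** S
b & C ** S
b & b ** S
b & b ** A ** S
b & b ** A & B ** S
b & b ** B & B ** S
b & b ** C & B ** S
b & b ** c & B ** S
b & b ** c & C ** S
b & b ** c & c ** S
b & b ** c & c ** A
b & b ** c & c ** B
b & b ** c & c ** C
b & b ** c & c ** b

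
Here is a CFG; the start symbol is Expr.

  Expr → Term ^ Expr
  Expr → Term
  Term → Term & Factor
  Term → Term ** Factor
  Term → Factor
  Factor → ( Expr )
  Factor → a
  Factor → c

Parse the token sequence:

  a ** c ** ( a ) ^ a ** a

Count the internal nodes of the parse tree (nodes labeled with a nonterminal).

[Expr [Term [Term [Term [Factor a]] ** [Factor c]] ** [Factor ( [Expr [Term [Factor a]]] )]] ^ [Expr [Term [Term [Factor a]] ** [Factor a]]]]

15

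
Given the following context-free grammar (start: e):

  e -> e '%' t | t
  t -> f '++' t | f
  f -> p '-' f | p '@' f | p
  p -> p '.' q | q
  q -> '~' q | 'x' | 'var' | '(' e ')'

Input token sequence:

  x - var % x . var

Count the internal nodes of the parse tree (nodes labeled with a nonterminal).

[e [e [t [f [p [q x]] - [f [p [q var]]]]]] % [t [f [p [p [q x]] . [q var]]]]]

15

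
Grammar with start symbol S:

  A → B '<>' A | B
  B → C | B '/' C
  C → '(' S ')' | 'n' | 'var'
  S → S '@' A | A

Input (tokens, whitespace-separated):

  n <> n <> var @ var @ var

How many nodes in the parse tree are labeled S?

3

[S [S [S [A [B [C n]] <> [A [B [C n]] <> [A [B [C var]]]]]] @ [A [B [C var]]]] @ [A [B [C var]]]]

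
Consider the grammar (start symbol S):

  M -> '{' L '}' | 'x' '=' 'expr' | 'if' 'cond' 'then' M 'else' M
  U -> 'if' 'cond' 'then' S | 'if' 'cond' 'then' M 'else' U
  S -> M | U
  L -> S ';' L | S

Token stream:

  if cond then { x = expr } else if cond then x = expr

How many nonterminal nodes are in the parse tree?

[S [U if cond then [M { [L [S [M x = expr]]] }] else [U if cond then [S [M x = expr]]]]]

9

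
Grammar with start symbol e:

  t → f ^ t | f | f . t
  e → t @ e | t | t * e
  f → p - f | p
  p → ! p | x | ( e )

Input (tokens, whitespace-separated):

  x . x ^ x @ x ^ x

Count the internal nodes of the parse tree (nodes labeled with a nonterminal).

17

[e [t [f [p x]] . [t [f [p x]] ^ [t [f [p x]]]]] @ [e [t [f [p x]] ^ [t [f [p x]]]]]]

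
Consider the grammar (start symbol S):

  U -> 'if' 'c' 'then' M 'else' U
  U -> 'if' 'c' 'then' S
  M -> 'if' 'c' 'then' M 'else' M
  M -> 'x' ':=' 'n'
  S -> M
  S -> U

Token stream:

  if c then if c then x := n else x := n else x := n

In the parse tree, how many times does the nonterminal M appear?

[S [M if c then [M if c then [M x := n] else [M x := n]] else [M x := n]]]

5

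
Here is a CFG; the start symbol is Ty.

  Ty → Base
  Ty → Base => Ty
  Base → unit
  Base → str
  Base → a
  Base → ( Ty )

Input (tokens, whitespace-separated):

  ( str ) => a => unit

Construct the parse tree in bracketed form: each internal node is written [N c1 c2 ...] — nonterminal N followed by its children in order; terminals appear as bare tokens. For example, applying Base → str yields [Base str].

[Ty [Base ( [Ty [Base str]] )] => [Ty [Base a] => [Ty [Base unit]]]]

Ty
Base => Ty
( Ty ) => Ty
( Base ) => Ty
( str ) => Ty
( str ) => Base => Ty
( str ) => a => Ty
( str ) => a => Base
( str ) => a => unit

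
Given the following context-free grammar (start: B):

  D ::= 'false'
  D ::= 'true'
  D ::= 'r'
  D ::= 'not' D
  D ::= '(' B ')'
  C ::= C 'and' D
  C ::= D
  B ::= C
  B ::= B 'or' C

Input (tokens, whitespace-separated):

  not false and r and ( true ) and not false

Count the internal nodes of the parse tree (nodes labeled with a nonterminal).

14

[B [C [C [C [C [D not [D false]]] and [D r]] and [D ( [B [C [D true]]] )]] and [D not [D false]]]]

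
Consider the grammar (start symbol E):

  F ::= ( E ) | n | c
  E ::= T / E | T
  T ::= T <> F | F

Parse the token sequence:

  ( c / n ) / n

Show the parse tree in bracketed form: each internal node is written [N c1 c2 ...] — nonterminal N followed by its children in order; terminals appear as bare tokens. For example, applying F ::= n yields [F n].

E
T / E
F / E
( E ) / E
( T / E ) / E
( F / E ) / E
( c / E ) / E
( c / T ) / E
( c / F ) / E
( c / n ) / E
( c / n ) / T
( c / n ) / F
( c / n ) / n

[E [T [F ( [E [T [F c]] / [E [T [F n]]]] )]] / [E [T [F n]]]]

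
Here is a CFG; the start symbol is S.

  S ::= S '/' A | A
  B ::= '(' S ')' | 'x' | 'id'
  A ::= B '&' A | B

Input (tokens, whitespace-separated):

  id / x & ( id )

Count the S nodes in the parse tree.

3

[S [S [A [B id]]] / [A [B x] & [A [B ( [S [A [B id]]] )]]]]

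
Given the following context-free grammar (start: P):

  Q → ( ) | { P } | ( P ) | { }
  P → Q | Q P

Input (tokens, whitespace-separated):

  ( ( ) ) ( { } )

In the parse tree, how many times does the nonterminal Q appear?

[P [Q ( [P [Q ( )]] )] [P [Q ( [P [Q { }]] )]]]

4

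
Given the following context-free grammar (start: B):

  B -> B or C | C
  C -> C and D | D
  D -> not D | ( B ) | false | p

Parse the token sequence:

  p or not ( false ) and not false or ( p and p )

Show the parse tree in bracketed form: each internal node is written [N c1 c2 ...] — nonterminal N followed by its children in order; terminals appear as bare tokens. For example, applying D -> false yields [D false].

B
B or C
B or C or C
C or C or C
D or C or C
p or C or C
p or C and D or C
p or D and D or C
p or not D and D or C
p or not ( B ) and D or C
p or not ( C ) and D or C
p or not ( D ) and D or C
p or not ( false ) and D or C
p or not ( false ) and not D or C
p or not ( false ) and not false or C
p or not ( false ) and not false or D
p or not ( false ) and not false or ( B )
p or not ( false ) and not false or ( C )
p or not ( false ) and not false or ( C and D )
p or not ( false ) and not false or ( D and D )
p or not ( false ) and not false or ( p and D )
p or not ( false ) and not false or ( p and p )

[B [B [B [C [D p]]] or [C [C [D not [D ( [B [C [D false]]] )]]] and [D not [D false]]]] or [C [D ( [B [C [C [D p]] and [D p]]] )]]]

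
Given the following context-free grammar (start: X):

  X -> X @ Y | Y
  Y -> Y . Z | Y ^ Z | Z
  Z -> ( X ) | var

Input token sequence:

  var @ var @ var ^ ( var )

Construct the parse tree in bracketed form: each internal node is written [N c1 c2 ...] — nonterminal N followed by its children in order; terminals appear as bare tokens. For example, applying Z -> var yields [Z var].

[X [X [X [Y [Z var]]] @ [Y [Z var]]] @ [Y [Y [Z var]] ^ [Z ( [X [Y [Z var]]] )]]]

X
X @ Y
X @ Y @ Y
Y @ Y @ Y
Z @ Y @ Y
var @ Y @ Y
var @ Z @ Y
var @ var @ Y
var @ var @ Y ^ Z
var @ var @ Z ^ Z
var @ var @ var ^ Z
var @ var @ var ^ ( X )
var @ var @ var ^ ( Y )
var @ var @ var ^ ( Z )
var @ var @ var ^ ( var )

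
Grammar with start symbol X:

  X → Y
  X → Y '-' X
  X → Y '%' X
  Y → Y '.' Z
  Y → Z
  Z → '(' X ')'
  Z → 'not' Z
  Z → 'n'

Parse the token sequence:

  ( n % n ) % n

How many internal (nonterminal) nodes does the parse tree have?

[X [Y [Z ( [X [Y [Z n]] % [X [Y [Z n]]]] )]] % [X [Y [Z n]]]]

12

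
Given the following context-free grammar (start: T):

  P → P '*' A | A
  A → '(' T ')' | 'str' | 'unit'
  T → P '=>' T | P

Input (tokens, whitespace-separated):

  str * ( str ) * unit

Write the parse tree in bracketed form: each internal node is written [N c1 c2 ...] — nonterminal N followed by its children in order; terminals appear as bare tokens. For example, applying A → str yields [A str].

T
P
P * A
P * A * A
A * A * A
str * A * A
str * ( T ) * A
str * ( P ) * A
str * ( A ) * A
str * ( str ) * A
str * ( str ) * unit

[T [P [P [P [A str]] * [A ( [T [P [A str]]] )]] * [A unit]]]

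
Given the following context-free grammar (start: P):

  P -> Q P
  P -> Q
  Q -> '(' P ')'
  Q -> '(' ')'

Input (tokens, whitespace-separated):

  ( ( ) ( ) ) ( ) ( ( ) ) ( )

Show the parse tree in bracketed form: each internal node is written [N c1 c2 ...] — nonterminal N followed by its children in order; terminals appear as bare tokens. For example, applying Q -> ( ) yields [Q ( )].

P
Q P
( P ) P
( Q P ) P
( ( ) P ) P
( ( ) Q ) P
( ( ) ( ) ) P
( ( ) ( ) ) Q P
( ( ) ( ) ) ( ) P
( ( ) ( ) ) ( ) Q P
( ( ) ( ) ) ( ) ( P ) P
( ( ) ( ) ) ( ) ( Q ) P
( ( ) ( ) ) ( ) ( ( ) ) P
( ( ) ( ) ) ( ) ( ( ) ) Q
( ( ) ( ) ) ( ) ( ( ) ) ( )

[P [Q ( [P [Q ( )] [P [Q ( )]]] )] [P [Q ( )] [P [Q ( [P [Q ( )]] )] [P [Q ( )]]]]]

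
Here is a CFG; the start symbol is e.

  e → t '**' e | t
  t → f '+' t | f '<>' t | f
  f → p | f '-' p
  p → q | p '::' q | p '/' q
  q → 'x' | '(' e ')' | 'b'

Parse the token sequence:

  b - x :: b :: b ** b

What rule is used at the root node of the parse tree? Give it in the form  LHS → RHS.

[e [t [f [f [p [q b]]] - [p [p [p [q x]] :: [q b]] :: [q b]]]] ** [e [t [f [p [q b]]]]]]

e → t '**' e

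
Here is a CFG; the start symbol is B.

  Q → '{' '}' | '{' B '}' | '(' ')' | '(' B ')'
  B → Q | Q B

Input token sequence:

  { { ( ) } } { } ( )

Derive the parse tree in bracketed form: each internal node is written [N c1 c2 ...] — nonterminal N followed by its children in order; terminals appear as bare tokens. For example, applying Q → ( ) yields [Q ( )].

B
Q B
{ B } B
{ Q } B
{ { B } } B
{ { Q } } B
{ { ( ) } } B
{ { ( ) } } Q B
{ { ( ) } } { } B
{ { ( ) } } { } Q
{ { ( ) } } { } ( )

[B [Q { [B [Q { [B [Q ( )]] }]] }] [B [Q { }] [B [Q ( )]]]]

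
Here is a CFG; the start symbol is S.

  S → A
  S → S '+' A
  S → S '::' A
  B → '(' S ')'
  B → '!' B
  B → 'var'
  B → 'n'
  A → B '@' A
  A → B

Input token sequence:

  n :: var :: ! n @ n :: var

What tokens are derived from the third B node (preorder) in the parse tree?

[S [S [S [S [A [B n]]] :: [A [B var]]] :: [A [B ! [B n]] @ [A [B n]]]] :: [A [B var]]]

! n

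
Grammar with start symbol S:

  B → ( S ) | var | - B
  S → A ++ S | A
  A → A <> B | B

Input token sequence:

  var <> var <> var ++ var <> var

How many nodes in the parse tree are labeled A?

[S [A [A [A [B var]] <> [B var]] <> [B var]] ++ [S [A [A [B var]] <> [B var]]]]

5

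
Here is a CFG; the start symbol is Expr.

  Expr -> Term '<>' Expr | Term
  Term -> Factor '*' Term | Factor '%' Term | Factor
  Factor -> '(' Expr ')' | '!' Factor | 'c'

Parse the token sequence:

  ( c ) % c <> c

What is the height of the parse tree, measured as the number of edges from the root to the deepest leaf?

6

[Expr [Term [Factor ( [Expr [Term [Factor c]]] )] % [Term [Factor c]]] <> [Expr [Term [Factor c]]]]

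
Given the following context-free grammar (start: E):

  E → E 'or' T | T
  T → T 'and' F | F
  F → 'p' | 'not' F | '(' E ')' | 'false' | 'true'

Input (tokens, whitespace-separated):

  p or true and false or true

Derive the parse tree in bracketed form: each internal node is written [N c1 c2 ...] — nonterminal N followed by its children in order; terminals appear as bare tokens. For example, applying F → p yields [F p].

[E [E [E [T [F p]]] or [T [T [F true]] and [F false]]] or [T [F true]]]

E
E or T
E or T or T
T or T or T
F or T or T
p or T or T
p or T and F or T
p or F and F or T
p or true and F or T
p or true and false or T
p or true and false or F
p or true and false or true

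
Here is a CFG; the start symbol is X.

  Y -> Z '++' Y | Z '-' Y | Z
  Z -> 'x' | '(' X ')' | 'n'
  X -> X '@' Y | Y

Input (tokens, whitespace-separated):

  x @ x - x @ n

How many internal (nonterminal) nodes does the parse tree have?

[X [X [X [Y [Z x]]] @ [Y [Z x] - [Y [Z x]]]] @ [Y [Z n]]]

11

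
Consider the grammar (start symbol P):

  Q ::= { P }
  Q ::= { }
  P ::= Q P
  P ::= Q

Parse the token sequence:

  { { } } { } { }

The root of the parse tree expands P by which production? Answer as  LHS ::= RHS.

[P [Q { [P [Q { }]] }] [P [Q { }] [P [Q { }]]]]

P ::= Q P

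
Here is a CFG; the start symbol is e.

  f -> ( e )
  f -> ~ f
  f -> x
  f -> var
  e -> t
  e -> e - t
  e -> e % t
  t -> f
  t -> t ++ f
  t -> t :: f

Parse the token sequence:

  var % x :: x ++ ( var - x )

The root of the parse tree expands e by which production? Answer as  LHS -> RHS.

e -> e % t

[e [e [t [f var]]] % [t [t [t [f x]] :: [f x]] ++ [f ( [e [e [t [f var]]] - [t [f x]]] )]]]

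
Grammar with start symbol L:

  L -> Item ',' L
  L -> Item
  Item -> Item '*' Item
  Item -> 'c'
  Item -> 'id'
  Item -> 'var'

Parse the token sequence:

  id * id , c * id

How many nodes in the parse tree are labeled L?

[L [Item [Item id] * [Item id]] , [L [Item [Item c] * [Item id]]]]

2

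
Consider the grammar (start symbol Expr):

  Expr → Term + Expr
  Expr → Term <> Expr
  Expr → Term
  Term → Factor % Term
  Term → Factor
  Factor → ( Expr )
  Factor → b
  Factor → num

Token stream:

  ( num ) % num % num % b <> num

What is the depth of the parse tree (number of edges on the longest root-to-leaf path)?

6

[Expr [Term [Factor ( [Expr [Term [Factor num]]] )] % [Term [Factor num] % [Term [Factor num] % [Term [Factor b]]]]] <> [Expr [Term [Factor num]]]]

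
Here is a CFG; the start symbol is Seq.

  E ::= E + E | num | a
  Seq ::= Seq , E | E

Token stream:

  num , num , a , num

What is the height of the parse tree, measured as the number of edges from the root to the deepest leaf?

5

[Seq [Seq [Seq [Seq [E num]] , [E num]] , [E a]] , [E num]]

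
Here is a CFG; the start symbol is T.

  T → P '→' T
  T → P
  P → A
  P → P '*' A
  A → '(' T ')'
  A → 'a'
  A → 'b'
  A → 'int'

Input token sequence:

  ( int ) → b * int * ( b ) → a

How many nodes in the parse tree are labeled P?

7

[T [P [A ( [T [P [A int]]] )]] → [T [P [P [P [A b]] * [A int]] * [A ( [T [P [A b]]] )]] → [T [P [A a]]]]]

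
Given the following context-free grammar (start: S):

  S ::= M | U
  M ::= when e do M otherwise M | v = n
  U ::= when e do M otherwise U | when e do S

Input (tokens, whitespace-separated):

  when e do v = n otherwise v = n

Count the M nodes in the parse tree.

3

[S [M when e do [M v = n] otherwise [M v = n]]]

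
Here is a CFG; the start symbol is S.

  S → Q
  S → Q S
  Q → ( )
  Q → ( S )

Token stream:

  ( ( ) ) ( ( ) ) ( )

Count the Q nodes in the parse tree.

[S [Q ( [S [Q ( )]] )] [S [Q ( [S [Q ( )]] )] [S [Q ( )]]]]

5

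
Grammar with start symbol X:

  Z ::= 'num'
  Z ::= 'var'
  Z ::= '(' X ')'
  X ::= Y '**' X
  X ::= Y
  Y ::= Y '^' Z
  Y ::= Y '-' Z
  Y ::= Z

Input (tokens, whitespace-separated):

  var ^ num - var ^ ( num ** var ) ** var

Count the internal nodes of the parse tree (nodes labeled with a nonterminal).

[X [Y [Y [Y [Y [Z var]] ^ [Z num]] - [Z var]] ^ [Z ( [X [Y [Z num]] ** [X [Y [Z var]]]] )]] ** [X [Y [Z var]]]]

18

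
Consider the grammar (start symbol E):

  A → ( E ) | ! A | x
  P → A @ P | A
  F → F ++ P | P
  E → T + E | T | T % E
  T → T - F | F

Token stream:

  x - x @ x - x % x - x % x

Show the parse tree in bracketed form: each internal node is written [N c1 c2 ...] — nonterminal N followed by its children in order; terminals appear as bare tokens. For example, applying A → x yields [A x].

[E [T [T [T [F [P [A x]]]] - [F [P [A x] @ [P [A x]]]]] - [F [P [A x]]]] % [E [T [T [F [P [A x]]]] - [F [P [A x]]]] % [E [T [F [P [A x]]]]]]]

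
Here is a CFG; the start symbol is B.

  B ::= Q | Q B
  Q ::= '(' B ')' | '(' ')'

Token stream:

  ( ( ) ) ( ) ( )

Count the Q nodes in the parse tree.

4

[B [Q ( [B [Q ( )]] )] [B [Q ( )] [B [Q ( )]]]]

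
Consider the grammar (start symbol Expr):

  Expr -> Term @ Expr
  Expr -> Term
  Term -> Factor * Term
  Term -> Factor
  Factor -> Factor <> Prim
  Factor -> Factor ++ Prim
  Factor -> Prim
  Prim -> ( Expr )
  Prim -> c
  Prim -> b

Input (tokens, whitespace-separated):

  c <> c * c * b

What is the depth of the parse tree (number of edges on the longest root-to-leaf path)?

6

[Expr [Term [Factor [Factor [Prim c]] <> [Prim c]] * [Term [Factor [Prim c]] * [Term [Factor [Prim b]]]]]]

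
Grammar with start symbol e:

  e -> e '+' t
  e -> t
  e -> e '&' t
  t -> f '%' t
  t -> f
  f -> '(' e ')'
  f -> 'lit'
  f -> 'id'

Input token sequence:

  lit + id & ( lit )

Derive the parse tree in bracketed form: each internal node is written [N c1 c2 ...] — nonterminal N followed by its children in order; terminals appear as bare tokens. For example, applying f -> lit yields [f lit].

[e [e [e [t [f lit]]] + [t [f id]]] & [t [f ( [e [t [f lit]]] )]]]

e
e & t
e + t & t
t + t & t
f + t & t
lit + t & t
lit + f & t
lit + id & t
lit + id & f
lit + id & ( e )
lit + id & ( t )
lit + id & ( f )
lit + id & ( lit )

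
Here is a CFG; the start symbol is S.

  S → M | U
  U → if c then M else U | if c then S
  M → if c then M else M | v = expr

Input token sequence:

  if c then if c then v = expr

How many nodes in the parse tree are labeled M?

[S [U if c then [S [U if c then [S [M v = expr]]]]]]

1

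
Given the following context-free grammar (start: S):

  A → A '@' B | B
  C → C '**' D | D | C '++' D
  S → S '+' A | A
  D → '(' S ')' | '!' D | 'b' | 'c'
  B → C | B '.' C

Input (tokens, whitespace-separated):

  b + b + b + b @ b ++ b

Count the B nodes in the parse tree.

5

[S [S [S [S [A [B [C [D b]]]]] + [A [B [C [D b]]]]] + [A [B [C [D b]]]]] + [A [A [B [C [D b]]]] @ [B [C [C [D b]] ++ [D b]]]]]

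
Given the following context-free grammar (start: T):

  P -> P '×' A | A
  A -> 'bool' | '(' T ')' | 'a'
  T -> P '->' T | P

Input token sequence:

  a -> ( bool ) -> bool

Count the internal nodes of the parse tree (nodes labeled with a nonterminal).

[T [P [A a]] -> [T [P [A ( [T [P [A bool]]] )]] -> [T [P [A bool]]]]]

12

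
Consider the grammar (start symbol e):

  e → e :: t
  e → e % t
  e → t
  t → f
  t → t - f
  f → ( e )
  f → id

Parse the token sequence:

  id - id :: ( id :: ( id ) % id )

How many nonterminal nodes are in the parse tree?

20

[e [e [t [t [f id]] - [f id]]] :: [t [f ( [e [e [e [t [f id]]] :: [t [f ( [e [t [f id]]] )]]] % [t [f id]]] )]]]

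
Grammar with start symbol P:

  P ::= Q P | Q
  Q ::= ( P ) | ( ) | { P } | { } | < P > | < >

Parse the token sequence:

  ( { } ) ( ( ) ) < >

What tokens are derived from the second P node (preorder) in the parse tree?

{ }

[P [Q ( [P [Q { }]] )] [P [Q ( [P [Q ( )]] )] [P [Q < >]]]]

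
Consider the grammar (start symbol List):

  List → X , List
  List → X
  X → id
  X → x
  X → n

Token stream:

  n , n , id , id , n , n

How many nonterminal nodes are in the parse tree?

12

[List [X n] , [List [X n] , [List [X id] , [List [X id] , [List [X n] , [List [X n]]]]]]]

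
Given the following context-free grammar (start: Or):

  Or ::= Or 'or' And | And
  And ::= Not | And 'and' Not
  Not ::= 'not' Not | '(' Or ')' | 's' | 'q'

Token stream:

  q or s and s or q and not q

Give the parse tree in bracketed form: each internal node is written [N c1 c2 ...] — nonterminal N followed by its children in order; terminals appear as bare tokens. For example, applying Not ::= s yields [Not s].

Or
Or or And
Or or And or And
And or And or And
Not or And or And
q or And or And
q or And and Not or And
q or Not and Not or And
q or s and Not or And
q or s and s or And
q or s and s or And and Not
q or s and s or Not and Not
q or s and s or q and Not
q or s and s or q and not Not
q or s and s or q and not q

[Or [Or [Or [And [Not q]]] or [And [And [Not s]] and [Not s]]] or [And [And [Not q]] and [Not not [Not q]]]]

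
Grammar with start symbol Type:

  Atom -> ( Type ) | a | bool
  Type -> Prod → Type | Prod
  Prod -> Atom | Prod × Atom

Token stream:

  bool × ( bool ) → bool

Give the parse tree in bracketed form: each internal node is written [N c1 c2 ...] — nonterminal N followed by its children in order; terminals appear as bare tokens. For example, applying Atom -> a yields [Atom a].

[Type [Prod [Prod [Atom bool]] × [Atom ( [Type [Prod [Atom bool]]] )]] → [Type [Prod [Atom bool]]]]

Type
Prod → Type
Prod × Atom → Type
Atom × Atom → Type
bool × Atom → Type
bool × ( Type ) → Type
bool × ( Prod ) → Type
bool × ( Atom ) → Type
bool × ( bool ) → Type
bool × ( bool ) → Prod
bool × ( bool ) → Atom
bool × ( bool ) → bool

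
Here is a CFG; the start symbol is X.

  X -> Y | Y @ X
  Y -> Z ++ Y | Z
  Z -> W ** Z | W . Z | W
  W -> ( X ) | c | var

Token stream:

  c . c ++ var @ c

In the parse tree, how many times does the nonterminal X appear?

[X [Y [Z [W c] . [Z [W c]]] ++ [Y [Z [W var]]]] @ [X [Y [Z [W c]]]]]

2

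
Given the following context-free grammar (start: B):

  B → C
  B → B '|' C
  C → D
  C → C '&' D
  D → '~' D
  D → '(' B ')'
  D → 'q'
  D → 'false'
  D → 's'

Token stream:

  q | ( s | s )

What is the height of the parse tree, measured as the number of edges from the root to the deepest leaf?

[B [B [C [D q]]] | [C [D ( [B [B [C [D s]]] | [C [D s]]] )]]]

7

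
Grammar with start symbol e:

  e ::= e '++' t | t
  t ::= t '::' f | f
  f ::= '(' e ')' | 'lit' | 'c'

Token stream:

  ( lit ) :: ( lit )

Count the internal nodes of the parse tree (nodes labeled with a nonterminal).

[e [t [t [f ( [e [t [f lit]]] )]] :: [f ( [e [t [f lit]]] )]]]

11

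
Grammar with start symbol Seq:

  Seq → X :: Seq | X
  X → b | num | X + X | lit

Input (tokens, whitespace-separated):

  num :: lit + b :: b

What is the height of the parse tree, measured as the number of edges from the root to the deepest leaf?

4

[Seq [X num] :: [Seq [X [X lit] + [X b]] :: [Seq [X b]]]]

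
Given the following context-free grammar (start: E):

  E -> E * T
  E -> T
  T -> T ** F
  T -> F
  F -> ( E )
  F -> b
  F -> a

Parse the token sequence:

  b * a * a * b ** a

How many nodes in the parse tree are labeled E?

[E [E [E [E [T [F b]]] * [T [F a]]] * [T [F a]]] * [T [T [F b]] ** [F a]]]

4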